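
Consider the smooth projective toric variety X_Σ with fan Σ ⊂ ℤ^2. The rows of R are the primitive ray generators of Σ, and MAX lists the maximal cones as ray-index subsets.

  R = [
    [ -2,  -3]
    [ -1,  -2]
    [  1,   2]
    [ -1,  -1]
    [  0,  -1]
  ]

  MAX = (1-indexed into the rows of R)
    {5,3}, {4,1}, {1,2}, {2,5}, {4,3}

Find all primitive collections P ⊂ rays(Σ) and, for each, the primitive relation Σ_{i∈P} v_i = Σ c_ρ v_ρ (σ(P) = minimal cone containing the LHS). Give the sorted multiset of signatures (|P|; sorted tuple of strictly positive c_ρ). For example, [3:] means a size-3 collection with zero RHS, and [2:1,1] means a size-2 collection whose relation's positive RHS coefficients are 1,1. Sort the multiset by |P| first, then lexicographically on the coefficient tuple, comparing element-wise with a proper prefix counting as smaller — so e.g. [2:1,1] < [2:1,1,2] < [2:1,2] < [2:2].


|primitive collections| = 5. Relations:

  • {2,3}:  v_{2} + v_{3} = 0 ; sig = [2:]
  • {1,3}:  v_{1} + v_{3} = v_{4} ; sig = [2:1]
  • {2,4}:  v_{2} + v_{4} = v_{1} ; sig = [2:1]
  • {4,5}:  v_{4} + v_{5} = v_{2} ; sig = [2:1]
  • {1,5}:  v_{1} + v_{5} = 2·v_{2} ; sig = [2:2]

Sorted signature multiset PRS(X):
{ [2:],  [2:1] ×3,  [2:2] }


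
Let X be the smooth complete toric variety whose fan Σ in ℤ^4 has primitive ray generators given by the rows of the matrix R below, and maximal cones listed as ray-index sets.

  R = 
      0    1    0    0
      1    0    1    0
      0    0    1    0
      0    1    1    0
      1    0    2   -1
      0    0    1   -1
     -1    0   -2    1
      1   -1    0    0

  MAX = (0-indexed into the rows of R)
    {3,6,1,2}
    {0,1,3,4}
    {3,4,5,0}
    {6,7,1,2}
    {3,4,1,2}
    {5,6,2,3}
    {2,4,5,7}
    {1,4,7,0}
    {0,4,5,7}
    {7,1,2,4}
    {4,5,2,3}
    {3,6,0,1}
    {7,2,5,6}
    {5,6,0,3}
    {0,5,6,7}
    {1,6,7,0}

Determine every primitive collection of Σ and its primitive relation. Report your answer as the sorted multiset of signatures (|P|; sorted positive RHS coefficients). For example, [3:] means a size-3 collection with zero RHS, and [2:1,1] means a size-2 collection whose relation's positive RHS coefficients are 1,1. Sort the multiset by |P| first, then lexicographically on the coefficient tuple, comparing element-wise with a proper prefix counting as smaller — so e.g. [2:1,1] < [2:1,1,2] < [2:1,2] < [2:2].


Σ has 4 primitive collections:

  P = {4,6}:  v_{4} + v_{6} = 0  ⇒ sig = [2:]
  P = {0,2}:  v_{0} + v_{2} = v_{3}  ⇒ sig = [2:1]
  P = {1,5}:  v_{1} + v_{5} = v_{4}  ⇒ sig = [2:1]
  P = {3,7}:  v_{3} + v_{7} = v_{1}  ⇒ sig = [2:1]

Sorted signature multiset PRS(X):
    |P|=2: 4 collections, coeffs (), (1), (1), (1)


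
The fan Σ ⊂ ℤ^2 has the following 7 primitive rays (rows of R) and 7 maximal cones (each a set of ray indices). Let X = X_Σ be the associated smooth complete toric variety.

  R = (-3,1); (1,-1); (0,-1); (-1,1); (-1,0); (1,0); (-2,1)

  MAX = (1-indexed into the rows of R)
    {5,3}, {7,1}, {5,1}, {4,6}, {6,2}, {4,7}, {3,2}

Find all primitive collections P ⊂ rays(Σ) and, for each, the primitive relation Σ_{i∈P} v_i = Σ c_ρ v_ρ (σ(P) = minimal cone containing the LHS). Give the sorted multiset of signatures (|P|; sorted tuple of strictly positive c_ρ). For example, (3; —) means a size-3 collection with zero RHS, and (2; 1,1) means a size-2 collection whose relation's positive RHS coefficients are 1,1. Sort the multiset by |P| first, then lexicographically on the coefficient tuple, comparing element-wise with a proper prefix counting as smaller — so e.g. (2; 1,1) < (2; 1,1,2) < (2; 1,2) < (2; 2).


Primitive collections (14):

  P = {2,4}:  v_{2} + v_{4} = 0 — sig = (2; —)
  P = {5,6}:  v_{5} + v_{6} = 0 — sig = (2; —)
  P = {1,6}:  v_{1} + v_{6} = v_{7} — sig = (2; 1)
  P = {2,5}:  v_{2} + v_{5} = v_{3} — sig = (2; 1)
  P = {2,7}:  v_{2} + v_{7} = v_{5} — sig = (2; 1)
  P = {3,4}:  v_{3} + v_{4} = v_{5} — sig = (2; 1)
  P = {3,6}:  v_{3} + v_{6} = v_{2} — sig = (2; 1)
  P = {4,5}:  v_{4} + v_{5} = v_{7} — sig = (2; 1)
  P = {5,7}:  v_{5} + v_{7} = v_{1} — sig = (2; 1)
  P = {6,7}:  v_{6} + v_{7} = v_{4} — sig = (2; 1)
  P = {1,2}:  v_{1} + v_{2} = 2·v_{5} — sig = (2; 2)
  P = {1,4}:  v_{1} + v_{4} = 2·v_{7} — sig = (2; 2)
  P = {3,7}:  v_{3} + v_{7} = 2·v_{5} — sig = (2; 2)
  P = {1,3}:  v_{1} + v_{3} = 3·v_{5} — sig = (2; 3)

so the primitive-relation signature multiset is
    |P|=2: 14 collections, coeffs (), (), (1), (1), (1), (1), (1), (1), (1), (1), (2), (2), (2), (3)


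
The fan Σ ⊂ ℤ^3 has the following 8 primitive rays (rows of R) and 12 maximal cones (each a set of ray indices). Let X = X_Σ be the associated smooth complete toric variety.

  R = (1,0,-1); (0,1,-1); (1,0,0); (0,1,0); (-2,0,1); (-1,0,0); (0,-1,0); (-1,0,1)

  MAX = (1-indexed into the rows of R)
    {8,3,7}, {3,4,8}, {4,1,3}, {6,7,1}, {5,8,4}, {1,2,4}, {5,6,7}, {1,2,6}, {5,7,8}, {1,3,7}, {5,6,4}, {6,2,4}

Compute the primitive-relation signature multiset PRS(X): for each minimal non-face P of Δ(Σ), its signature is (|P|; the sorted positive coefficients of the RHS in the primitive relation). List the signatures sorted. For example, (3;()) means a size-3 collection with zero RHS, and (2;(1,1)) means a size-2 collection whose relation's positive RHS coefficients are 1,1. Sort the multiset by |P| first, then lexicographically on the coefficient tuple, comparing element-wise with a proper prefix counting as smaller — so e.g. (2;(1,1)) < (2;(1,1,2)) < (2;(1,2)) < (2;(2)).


Σ has 11 primitive collections:

  {1,8}:  v_{1} + v_{8} = 0  →  sig = (2;())
  {3,6}:  v_{3} + v_{6} = 0  →  sig = (2;())
  {4,7}:  v_{4} + v_{7} = 0  →  sig = (2;())
  {1,5}:  v_{1} + v_{5} = v_{6}  →  sig = (2;(1))
  {3,5}:  v_{3} + v_{5} = v_{8}  →  sig = (2;(1))
  {6,8}:  v_{6} + v_{8} = v_{5}  →  sig = (2;(1))
  {2,3}:  v_{2} + v_{3} = v_{1} + v_{4}  →  sig = (2;(1,1))
  {2,7}:  v_{2} + v_{7} = v_{1} + v_{6}  →  sig = (2;(1,1))
  {2,8}:  v_{2} + v_{8} = v_{4} + v_{6}  →  sig = (2;(1,1))
  {2,5}:  v_{2} + v_{5} = v_{4} + 2·v_{6}  →  sig = (2;(1,2))
  {1,4,6}:  v_{1} + v_{4} + v_{6} = v_{2}  →  sig = (3;(1))

Signatures (|P|; sorted positive RHS coefficients), sorted:
    |P|=2: 10 collections, coeffs (), (), (), (1), (1), (1), (1,1), (1,1), (1,1), (1,2)
    |P|=3: 1 collection, coeffs (1)


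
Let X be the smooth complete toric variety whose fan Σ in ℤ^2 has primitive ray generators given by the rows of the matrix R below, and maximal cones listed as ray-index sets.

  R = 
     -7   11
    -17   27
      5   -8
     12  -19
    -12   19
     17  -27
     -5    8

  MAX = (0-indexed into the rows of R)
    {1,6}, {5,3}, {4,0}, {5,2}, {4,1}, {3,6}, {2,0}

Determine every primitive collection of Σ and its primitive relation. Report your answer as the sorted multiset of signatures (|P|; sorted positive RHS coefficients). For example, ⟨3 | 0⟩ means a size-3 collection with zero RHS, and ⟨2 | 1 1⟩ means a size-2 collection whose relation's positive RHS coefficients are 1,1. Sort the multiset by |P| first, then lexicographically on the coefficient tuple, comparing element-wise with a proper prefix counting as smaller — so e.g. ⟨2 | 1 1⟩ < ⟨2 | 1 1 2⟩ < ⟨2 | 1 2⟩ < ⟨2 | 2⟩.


Minimal non-faces — 14 found among 7 rays, 7 max cones:

  {1,5}:  v_{1} + v_{5} = 0  so sig = ⟨2 | 0⟩
  {2,6}:  v_{2} + v_{6} = 0  so sig = ⟨2 | 0⟩
  {3,4}:  v_{3} + v_{4} = 0  so sig = ⟨2 | 0⟩
  {0,3}:  v_{0} + v_{3} = v_{2}  so sig = ⟨2 | 1⟩
  {0,6}:  v_{0} + v_{6} = v_{4}  so sig = ⟨2 | 1⟩
  {1,2}:  v_{1} + v_{2} = v_{4}  so sig = ⟨2 | 1⟩
  {1,3}:  v_{1} + v_{3} = v_{6}  so sig = ⟨2 | 1⟩
  {2,3}:  v_{2} + v_{3} = v_{5}  so sig = ⟨2 | 1⟩
  {2,4}:  v_{2} + v_{4} = v_{0}  so sig = ⟨2 | 1⟩
  {4,5}:  v_{4} + v_{5} = v_{2}  so sig = ⟨2 | 1⟩
  {4,6}:  v_{4} + v_{6} = v_{1}  so sig = ⟨2 | 1⟩
  {5,6}:  v_{5} + v_{6} = v_{3}  so sig = ⟨2 | 1⟩
  {0,1}:  v_{0} + v_{1} = 2·v_{4}  so sig = ⟨2 | 2⟩
  {0,5}:  v_{0} + v_{5} = 2·v_{2}  so sig = ⟨2 | 2⟩

Signatures (|P|; sorted positive RHS coefficients), sorted:
    |P|=2: 14 collections, coeffs (), (), (), (1), (1), (1), (1), (1), (1), (1), (1), (1), (2), (2)


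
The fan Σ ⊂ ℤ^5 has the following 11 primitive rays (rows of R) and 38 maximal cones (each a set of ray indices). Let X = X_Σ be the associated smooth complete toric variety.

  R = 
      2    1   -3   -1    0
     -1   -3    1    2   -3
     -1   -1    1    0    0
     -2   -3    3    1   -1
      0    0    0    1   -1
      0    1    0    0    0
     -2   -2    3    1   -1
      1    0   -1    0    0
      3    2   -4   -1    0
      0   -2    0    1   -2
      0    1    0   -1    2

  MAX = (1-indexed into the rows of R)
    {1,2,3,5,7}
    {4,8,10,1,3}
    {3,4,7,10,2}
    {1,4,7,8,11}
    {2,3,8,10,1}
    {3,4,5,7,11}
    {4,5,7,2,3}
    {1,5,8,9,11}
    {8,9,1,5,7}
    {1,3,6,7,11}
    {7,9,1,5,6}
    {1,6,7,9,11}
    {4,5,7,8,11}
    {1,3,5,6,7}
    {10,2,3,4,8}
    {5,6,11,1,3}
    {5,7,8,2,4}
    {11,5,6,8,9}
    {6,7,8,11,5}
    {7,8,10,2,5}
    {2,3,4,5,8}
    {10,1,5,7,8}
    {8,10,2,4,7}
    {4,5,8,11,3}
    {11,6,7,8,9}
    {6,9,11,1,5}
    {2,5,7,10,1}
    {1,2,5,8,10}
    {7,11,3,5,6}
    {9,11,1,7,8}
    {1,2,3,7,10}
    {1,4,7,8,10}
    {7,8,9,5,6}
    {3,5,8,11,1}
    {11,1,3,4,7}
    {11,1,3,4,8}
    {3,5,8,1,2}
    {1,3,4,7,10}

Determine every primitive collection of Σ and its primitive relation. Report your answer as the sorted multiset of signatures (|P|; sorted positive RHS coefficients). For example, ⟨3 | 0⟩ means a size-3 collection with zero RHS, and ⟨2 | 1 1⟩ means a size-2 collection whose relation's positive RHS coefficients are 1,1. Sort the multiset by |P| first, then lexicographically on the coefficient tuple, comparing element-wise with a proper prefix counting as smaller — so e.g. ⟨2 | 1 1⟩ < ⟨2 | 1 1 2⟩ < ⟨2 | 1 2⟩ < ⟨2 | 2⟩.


Primitive collections (19):

  P={3,9}:  v_{3} + v_{9} = v_{1} ; sig = ⟨2 | 1⟩
  P={4,6}:  v_{4} + v_{6} = v_{7} ; sig = ⟨2 | 1⟩
  P={10,11}:  v_{10} + v_{11} = v_{3} + v_{8} ; sig = ⟨2 | 1 1⟩
  P={2,9}:  v_{2} + v_{9} = v_{1} + v_{5} + v_{10} ; sig = ⟨2 | 1 1 1⟩
  P={4,9}:  v_{4} + v_{9} = v_{1} + v_{7} + v_{8} ; sig = ⟨2 | 1 1 1⟩
  P={6,10}:  v_{6} + v_{10} = v_{1} + v_{5} + v_{7} ; sig = ⟨2 | 1 1 1⟩
  P={2,6}:  v_{2} + v_{6} = v_{1} + v_{3} + 2·v_{5} + v_{7} ; sig = ⟨2 | 1 1 1 2⟩
  P={9,10}:  v_{9} + v_{10} = 2·v_{1} + v_{5} + v_{7} + v_{8} ; sig = ⟨2 | 1 1 1 2⟩
  P={2,11}:  v_{2} + v_{11} = 2·v_{3} + v_{5} + v_{8} ; sig = ⟨2 | 1 1 2⟩
  P={3,6,8}:  v_{3} + v_{6} + v_{8} = 0 ; sig = ⟨3 | 0⟩
  P={1,4,5}:  v_{1} + v_{4} + v_{5} = v_{10} ; sig = ⟨3 | 1⟩
  P={1,6,8}:  v_{1} + v_{6} + v_{8} = v_{9} ; sig = ⟨3 | 1⟩
  P={3,5,10}:  v_{3} + v_{5} + v_{10} = v_{2} ; sig = ⟨3 | 1⟩
  P={3,7,8}:  v_{3} + v_{7} + v_{8} = v_{4} ; sig = ⟨3 | 1⟩
  P={4,5,10}:  v_{4} + v_{5} + v_{10} = v_{2} + v_{7} + v_{8} ; sig = ⟨3 | 1 1 1⟩
  P={1,2,4}:  v_{1} + v_{2} + v_{4} = v_{3} + 2·v_{10} ; sig = ⟨3 | 1 2⟩
  P={1,5,7,11}:  v_{1} + v_{5} + v_{7} + v_{11} = 0 ; sig = ⟨4 | 0⟩
  P={5,7,9,11}:  v_{5} + v_{7} + v_{9} + v_{11} = v_{6} + v_{8} ; sig = ⟨4 | 1 1⟩
  P={1,2,7,8}:  v_{1} + v_{2} + v_{7} + v_{8} = 2·v_{10} ; sig = ⟨4 | 2⟩

Sorted signature multiset PRS(X):
    ⟨2 | 1⟩
    ⟨2 | 1⟩
    ⟨2 | 1 1⟩
    ⟨2 | 1 1 1⟩
    ⟨2 | 1 1 1⟩
    ⟨2 | 1 1 1⟩
    ⟨2 | 1 1 1 2⟩
    ⟨2 | 1 1 1 2⟩
    ⟨2 | 1 1 2⟩
    ⟨3 | 0⟩
    ⟨3 | 1⟩
    ⟨3 | 1⟩
    ⟨3 | 1⟩
    ⟨3 | 1⟩
    ⟨3 | 1 1 1⟩
    ⟨3 | 1 2⟩
    ⟨4 | 0⟩
    ⟨4 | 1 1⟩
    ⟨4 | 2⟩


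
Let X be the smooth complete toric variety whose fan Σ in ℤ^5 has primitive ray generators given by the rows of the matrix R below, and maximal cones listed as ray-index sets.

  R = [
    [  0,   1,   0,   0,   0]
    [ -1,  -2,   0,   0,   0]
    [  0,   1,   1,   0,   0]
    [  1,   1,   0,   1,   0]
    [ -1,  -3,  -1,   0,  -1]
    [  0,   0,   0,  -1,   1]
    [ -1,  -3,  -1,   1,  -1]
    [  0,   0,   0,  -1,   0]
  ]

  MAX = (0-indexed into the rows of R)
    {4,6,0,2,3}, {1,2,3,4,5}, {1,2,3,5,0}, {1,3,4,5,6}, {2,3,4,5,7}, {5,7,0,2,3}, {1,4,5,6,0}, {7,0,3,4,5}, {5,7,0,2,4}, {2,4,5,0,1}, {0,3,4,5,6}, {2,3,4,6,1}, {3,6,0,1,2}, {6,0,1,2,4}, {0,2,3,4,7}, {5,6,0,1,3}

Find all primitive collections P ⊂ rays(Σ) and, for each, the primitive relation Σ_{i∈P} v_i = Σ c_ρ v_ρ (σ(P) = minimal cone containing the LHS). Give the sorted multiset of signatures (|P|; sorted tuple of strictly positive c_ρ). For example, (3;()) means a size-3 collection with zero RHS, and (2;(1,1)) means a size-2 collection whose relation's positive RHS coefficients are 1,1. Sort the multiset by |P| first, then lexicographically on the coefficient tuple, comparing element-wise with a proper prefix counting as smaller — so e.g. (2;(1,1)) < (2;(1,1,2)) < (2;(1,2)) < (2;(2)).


|primitive collections| = 5. Relations:

  P={6,7}:  v_{6} + v_{7} = v_{4}  →  sig = (2;(1))
  P={1,7}:  v_{1} + v_{7} = v_{2} + v_{4} + v_{5}  →  sig = (2;(1,1,1))
  P={2,5,6}:  v_{2} + v_{5} + v_{6} = v_{1}  →  sig = (3;(1))
  P={0,1,3,4}:  v_{0} + v_{1} + v_{3} + v_{4} = v_{6}  →  sig = (4;(1))
  P={0,2,3,4,5}:  v_{0} + v_{2} + v_{3} + v_{4} + v_{5} = 0  →  sig = (5;())

Signatures (|P|; sorted positive RHS coefficients), sorted:
{ (2;(1)),  (2;(1,1,1)),  (3;(1)),  (4;(1)),  (5;()) }


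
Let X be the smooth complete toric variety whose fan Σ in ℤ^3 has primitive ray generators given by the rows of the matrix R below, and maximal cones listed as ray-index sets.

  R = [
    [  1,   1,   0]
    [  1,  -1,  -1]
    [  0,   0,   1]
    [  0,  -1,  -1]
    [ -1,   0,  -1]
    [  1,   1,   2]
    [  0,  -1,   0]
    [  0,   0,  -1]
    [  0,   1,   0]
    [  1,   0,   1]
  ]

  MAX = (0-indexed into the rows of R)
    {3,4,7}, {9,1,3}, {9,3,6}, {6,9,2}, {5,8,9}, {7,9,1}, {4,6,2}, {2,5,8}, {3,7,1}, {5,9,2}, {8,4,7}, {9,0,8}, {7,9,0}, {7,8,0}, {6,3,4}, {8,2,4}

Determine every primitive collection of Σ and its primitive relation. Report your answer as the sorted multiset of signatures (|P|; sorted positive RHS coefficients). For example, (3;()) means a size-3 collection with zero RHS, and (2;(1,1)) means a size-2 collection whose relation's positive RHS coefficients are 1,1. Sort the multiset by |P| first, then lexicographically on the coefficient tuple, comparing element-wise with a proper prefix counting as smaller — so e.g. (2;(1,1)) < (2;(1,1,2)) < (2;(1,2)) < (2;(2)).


24 collections generate NE(X_Σ); each relation:

  P={2,7}:  v_{2} + v_{7} = 0 ; sig = (2;())
  P={4,9}:  v_{4} + v_{9} = 0 ; sig = (2;())
  P={6,8}:  v_{6} + v_{8} = 0 ; sig = (2;())
  P={2,3}:  v_{2} + v_{3} = v_{6} ; sig = (2;(1))
  P={3,5}:  v_{3} + v_{5} = v_{9} ; sig = (2;(1))
  P={3,8}:  v_{3} + v_{8} = v_{7} ; sig = (2;(1))
  P={6,7}:  v_{6} + v_{7} = v_{3} ; sig = (2;(1))
  P={0,2}:  v_{0} + v_{2} = v_{8} + v_{9} ; sig = (2;(1,1))
  P={0,4}:  v_{0} + v_{4} = v_{7} + v_{8} ; sig = (2;(1,1))
  P={0,6}:  v_{0} + v_{6} = v_{7} + v_{9} ; sig = (2;(1,1))
  P={1,2}:  v_{1} + v_{2} = v_{3} + v_{9} ; sig = (2;(1,1))
  P={1,4}:  v_{1} + v_{4} = v_{3} + v_{7} ; sig = (2;(1,1))
  P={4,5}:  v_{4} + v_{5} = v_{2} + v_{8} ; sig = (2;(1,1))
  P={5,6}:  v_{5} + v_{6} = v_{2} + v_{9} ; sig = (2;(1,1))
  P={5,7}:  v_{5} + v_{7} = v_{8} + v_{9} ; sig = (2;(1,1))
  P={0,3}:  v_{0} + v_{3} = 2·v_{7} + v_{9} ; sig = (2;(1,2))
  P={1,5}:  v_{1} + v_{5} = v_{7} + 2·v_{9} ; sig = (2;(1,2))
  P={1,6}:  v_{1} + v_{6} = 2·v_{3} + v_{9} ; sig = (2;(1,2))
  P={1,8}:  v_{1} + v_{8} = 2·v_{7} + v_{9} ; sig = (2;(1,2))
  P={0,5}:  v_{0} + v_{5} = 2·v_{8} + 2·v_{9} ; sig = (2;(2,2))
  P={0,1}:  v_{0} + v_{1} = 3·v_{7} + 2·v_{9} ; sig = (2;(2,3))
  P={2,8,9}:  v_{2} + v_{8} + v_{9} = v_{5} ; sig = (3;(1))
  P={3,7,9}:  v_{3} + v_{7} + v_{9} = v_{1} ; sig = (3;(1))
  P={7,8,9}:  v_{7} + v_{8} + v_{9} = v_{0} ; sig = (3;(1))

Hence PRS(X_Σ) =
{ (2;()) ×3,  (2;(1)) ×4,  (2;(1,1)) ×8,  (2;(1,2)) ×4,  (2;(2,2)),  (2;(2,3)),  (3;(1)) ×3 }


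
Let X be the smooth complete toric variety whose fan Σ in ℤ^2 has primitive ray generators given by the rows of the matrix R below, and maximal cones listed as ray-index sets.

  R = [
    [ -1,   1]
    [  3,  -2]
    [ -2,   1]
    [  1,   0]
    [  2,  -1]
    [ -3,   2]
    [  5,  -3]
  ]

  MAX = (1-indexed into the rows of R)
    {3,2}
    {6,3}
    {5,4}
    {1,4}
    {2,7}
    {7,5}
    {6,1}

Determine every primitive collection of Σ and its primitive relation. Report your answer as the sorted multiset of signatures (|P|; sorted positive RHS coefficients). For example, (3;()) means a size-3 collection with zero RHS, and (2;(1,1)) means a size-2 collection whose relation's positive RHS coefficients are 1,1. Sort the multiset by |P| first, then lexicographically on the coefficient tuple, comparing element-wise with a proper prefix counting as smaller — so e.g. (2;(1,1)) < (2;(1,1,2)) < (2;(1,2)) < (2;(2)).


14 collections generate NE(X_Σ); each relation:

  {2,6}:  v_{2} + v_{6} = 0  ⇒ sig = (2;())
  {3,5}:  v_{3} + v_{5} = 0  ⇒ sig = (2;())
  {1,2}:  v_{1} + v_{2} = v_{5}  ⇒ sig = (2;(1))
  {1,3}:  v_{1} + v_{3} = v_{6}  ⇒ sig = (2;(1))
  {1,5}:  v_{1} + v_{5} = v_{4}  ⇒ sig = (2;(1))
  {2,5}:  v_{2} + v_{5} = v_{7}  ⇒ sig = (2;(1))
  {3,4}:  v_{3} + v_{4} = v_{1}  ⇒ sig = (2;(1))
  {3,7}:  v_{3} + v_{7} = v_{2}  ⇒ sig = (2;(1))
  {5,6}:  v_{5} + v_{6} = v_{1}  ⇒ sig = (2;(1))
  {6,7}:  v_{6} + v_{7} = v_{5}  ⇒ sig = (2;(1))
  {1,7}:  v_{1} + v_{7} = 2·v_{5}  ⇒ sig = (2;(2))
  {2,4}:  v_{2} + v_{4} = 2·v_{5}  ⇒ sig = (2;(2))
  {4,6}:  v_{4} + v_{6} = 2·v_{1}  ⇒ sig = (2;(2))
  {4,7}:  v_{4} + v_{7} = 3·v_{5}  ⇒ sig = (2;(3))

so the primitive-relation signature multiset is
[(2;()), (2;()), (2;(1)), (2;(1)), (2;(1)), (2;(1)), (2;(1)), (2;(1)), (2;(1)), (2;(1)), (2;(2)), (2;(2)), (2;(2)), (2;(3))]


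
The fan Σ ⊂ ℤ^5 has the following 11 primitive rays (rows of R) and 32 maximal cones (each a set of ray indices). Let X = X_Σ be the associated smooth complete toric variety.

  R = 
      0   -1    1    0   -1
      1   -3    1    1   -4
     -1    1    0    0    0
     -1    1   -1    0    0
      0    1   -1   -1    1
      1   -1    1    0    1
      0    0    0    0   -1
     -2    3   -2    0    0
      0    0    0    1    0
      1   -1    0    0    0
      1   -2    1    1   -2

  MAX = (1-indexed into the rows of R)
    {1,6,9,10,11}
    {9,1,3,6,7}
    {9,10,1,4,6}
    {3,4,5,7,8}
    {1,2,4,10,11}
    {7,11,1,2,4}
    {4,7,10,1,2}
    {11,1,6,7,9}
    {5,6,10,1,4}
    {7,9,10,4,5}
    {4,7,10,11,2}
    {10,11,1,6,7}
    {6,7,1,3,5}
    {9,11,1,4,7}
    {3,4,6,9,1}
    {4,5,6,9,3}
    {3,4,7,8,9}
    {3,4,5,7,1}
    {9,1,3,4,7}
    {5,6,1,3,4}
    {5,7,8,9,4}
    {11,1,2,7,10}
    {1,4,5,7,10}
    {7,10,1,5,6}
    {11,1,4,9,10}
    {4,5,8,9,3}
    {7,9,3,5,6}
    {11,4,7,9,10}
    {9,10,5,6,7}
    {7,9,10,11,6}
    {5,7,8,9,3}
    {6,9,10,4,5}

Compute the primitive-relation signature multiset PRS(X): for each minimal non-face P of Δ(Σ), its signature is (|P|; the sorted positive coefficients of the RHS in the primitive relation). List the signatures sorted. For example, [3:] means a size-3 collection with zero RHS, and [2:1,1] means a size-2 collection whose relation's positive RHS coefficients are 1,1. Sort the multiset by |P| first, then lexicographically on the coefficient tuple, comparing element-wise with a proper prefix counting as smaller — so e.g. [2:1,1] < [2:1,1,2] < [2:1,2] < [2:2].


Primitive collections (18):

  P={3,10}:  v_{3} + v_{10} = 0 — sig = [2:]
  P={5,11}:  v_{5} + v_{11} = v_{7} + v_{10} — sig = [2:1,1]
  P={1,8}:  v_{1} + v_{8} = v_{3} + v_{4} + v_{7} — sig = [2:1,1,1]
  P={2,6}:  v_{2} + v_{6} = v_{1} + v_{10} + v_{11} — sig = [2:1,1,1]
  P={3,11}:  v_{3} + v_{11} = v_{1} + v_{7} + v_{9} — sig = [2:1,1,1]
  P={6,8}:  v_{6} + v_{8} = v_{3} + v_{5} + v_{9} — sig = [2:1,1,1]
  P={2,3}:  v_{2} + v_{3} = v_{1} + v_{4} + v_{7} + v_{11} — sig = [2:1,1,1,1]
  P={8,10}:  v_{8} + v_{10} = v_{4} + v_{5} + v_{7} + v_{9} — sig = [2:1,1,1,1]
  P={8,11}:  v_{8} + v_{11} = v_{4} + 2·v_{7} + v_{9} — sig = [2:1,1,2]
  P={2,5}:  v_{2} + v_{5} = v_{1} + v_{4} + 2·v_{7} + 2·v_{10} — sig = [2:1,1,2,2]
  P={2,9}:  v_{2} + v_{9} = v_{4} + 2·v_{11} — sig = [2:1,2]
  P={2,8}:  v_{2} + v_{8} = 2·v_{4} + 2·v_{7} + v_{11} — sig = [2:1,2,2]
  P={1,5,9}:  v_{1} + v_{5} + v_{9} = 0 — sig = [3:]
  P={4,6,7}:  v_{4} + v_{6} + v_{7} = 0 — sig = [3:]
  P={4,6,11}:  v_{4} + v_{6} + v_{11} = v_{1} + v_{9} + v_{10} — sig = [3:1,1,1]
  P={1,7,9,10}:  v_{1} + v_{7} + v_{9} + v_{10} = v_{11} — sig = [4:1]
  P={1,4,7,10,11}:  v_{1} + v_{4} + v_{7} + v_{10} + v_{11} = v_{2} — sig = [5:1]
  P={3,4,5,7,9}:  v_{3} + v_{4} + v_{5} + v_{7} + v_{9} = v_{8} — sig = [5:1]

Sorted signature multiset PRS(X):
{ [2:],  [2:1,1],  [2:1,1,1] ×4,  [2:1,1,1,1] ×2,  [2:1,1,2],  [2:1,1,2,2],  [2:1,2],  [2:1,2,2],  [3:] ×2,  [3:1,1,1],  [4:1],  [5:1] ×2 }


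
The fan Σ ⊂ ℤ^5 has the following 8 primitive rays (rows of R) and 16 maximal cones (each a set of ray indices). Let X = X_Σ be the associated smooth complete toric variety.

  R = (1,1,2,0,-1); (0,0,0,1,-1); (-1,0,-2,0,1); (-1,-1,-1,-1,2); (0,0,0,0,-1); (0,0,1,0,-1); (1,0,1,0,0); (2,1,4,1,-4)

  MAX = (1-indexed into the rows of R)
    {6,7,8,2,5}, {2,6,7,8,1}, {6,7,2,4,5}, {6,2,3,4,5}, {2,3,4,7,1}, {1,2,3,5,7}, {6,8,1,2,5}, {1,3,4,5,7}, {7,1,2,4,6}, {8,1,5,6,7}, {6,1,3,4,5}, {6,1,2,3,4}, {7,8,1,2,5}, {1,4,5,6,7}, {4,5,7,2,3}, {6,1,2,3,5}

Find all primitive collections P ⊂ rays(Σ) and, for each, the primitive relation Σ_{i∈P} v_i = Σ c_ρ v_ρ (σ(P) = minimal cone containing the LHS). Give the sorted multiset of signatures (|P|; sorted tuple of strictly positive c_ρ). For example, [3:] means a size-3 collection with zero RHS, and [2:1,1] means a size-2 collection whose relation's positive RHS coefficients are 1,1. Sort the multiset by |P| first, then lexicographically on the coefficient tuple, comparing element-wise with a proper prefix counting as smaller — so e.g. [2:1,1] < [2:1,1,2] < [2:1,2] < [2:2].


5 minimal non-faces of Δ(Σ) (on 8 rays):

  P = {3,8}:  v_{3} + v_{8} = v_{1} + v_{2} + v_{5} — sig = [2:1,1,1]
  P = {4,8}:  v_{4} + v_{8} = 2·v_{6} + v_{7} — sig = [2:1,2]
  P = {3,6,7}:  v_{3} + v_{6} + v_{7} = 0 — sig = [3:]
  P = {1,2,4,5}:  v_{1} + v_{2} + v_{4} + v_{5} = v_{6} — sig = [4:1]
  P = {1,2,5,6,7}:  v_{1} + v_{2} + v_{5} + v_{6} + v_{7} = v_{8} — sig = [5:1]

so the primitive-relation signature multiset is
[[2:1,1,1], [2:1,2], [3:], [4:1], [5:1]]


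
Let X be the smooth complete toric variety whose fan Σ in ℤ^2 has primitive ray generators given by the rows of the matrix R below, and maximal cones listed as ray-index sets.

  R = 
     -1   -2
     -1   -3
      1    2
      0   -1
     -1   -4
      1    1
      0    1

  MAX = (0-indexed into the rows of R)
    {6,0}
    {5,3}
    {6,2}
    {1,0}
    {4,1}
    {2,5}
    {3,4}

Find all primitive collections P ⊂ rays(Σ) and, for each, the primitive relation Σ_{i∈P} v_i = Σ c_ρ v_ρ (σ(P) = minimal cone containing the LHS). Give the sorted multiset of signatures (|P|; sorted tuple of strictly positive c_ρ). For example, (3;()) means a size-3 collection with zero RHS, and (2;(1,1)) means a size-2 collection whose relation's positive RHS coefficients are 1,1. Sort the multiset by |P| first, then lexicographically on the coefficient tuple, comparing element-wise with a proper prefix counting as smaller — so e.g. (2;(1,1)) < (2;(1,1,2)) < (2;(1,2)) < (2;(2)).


|primitive collections| = 14. Relations:

  {0,2}:  v_{0} + v_{2} = 0 — sig = (2;())
  {3,6}:  v_{3} + v_{6} = 0 — sig = (2;())
  {0,3}:  v_{0} + v_{3} = v_{1} — sig = (2;(1))
  {0,5}:  v_{0} + v_{5} = v_{3} — sig = (2;(1))
  {1,2}:  v_{1} + v_{2} = v_{3} — sig = (2;(1))
  {1,3}:  v_{1} + v_{3} = v_{4} — sig = (2;(1))
  {1,6}:  v_{1} + v_{6} = v_{0} — sig = (2;(1))
  {2,3}:  v_{2} + v_{3} = v_{5} — sig = (2;(1))
  {4,6}:  v_{4} + v_{6} = v_{1} — sig = (2;(1))
  {5,6}:  v_{5} + v_{6} = v_{2} — sig = (2;(1))
  {0,4}:  v_{0} + v_{4} = 2·v_{1} — sig = (2;(2))
  {1,5}:  v_{1} + v_{5} = 2·v_{3} — sig = (2;(2))
  {2,4}:  v_{2} + v_{4} = 2·v_{3} — sig = (2;(2))
  {4,5}:  v_{4} + v_{5} = 3·v_{3} — sig = (2;(3))

Sorted signature multiset PRS(X):
{ (2;()) ×2,  (2;(1)) ×8,  (2;(2)) ×3,  (2;(3)) }


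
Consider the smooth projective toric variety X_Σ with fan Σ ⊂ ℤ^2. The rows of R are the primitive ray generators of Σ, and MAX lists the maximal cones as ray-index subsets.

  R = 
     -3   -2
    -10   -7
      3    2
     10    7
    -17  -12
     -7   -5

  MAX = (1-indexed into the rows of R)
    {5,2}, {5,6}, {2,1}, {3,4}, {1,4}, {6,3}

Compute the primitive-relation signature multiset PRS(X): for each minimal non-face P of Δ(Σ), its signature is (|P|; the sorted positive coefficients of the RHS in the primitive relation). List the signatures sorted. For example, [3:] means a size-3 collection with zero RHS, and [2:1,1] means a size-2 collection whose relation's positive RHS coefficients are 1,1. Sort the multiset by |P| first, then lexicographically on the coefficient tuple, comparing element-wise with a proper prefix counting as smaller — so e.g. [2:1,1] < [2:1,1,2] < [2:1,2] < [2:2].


Σ has 9 primitive collections:

  {1,3}:  v_{1} + v_{3} = 0 — sig = [2:]
  {2,4}:  v_{2} + v_{4} = 0 — sig = [2:]
  {1,6}:  v_{1} + v_{6} = v_{2} — sig = [2:1]
  {2,3}:  v_{2} + v_{3} = v_{6} — sig = [2:1]
  {2,6}:  v_{2} + v_{6} = v_{5} — sig = [2:1]
  {4,5}:  v_{4} + v_{5} = v_{6} — sig = [2:1]
  {4,6}:  v_{4} + v_{6} = v_{3} — sig = [2:1]
  {1,5}:  v_{1} + v_{5} = 2·v_{2} — sig = [2:2]
  {3,5}:  v_{3} + v_{5} = 2·v_{6} — sig = [2:2]

Signatures (|P|; sorted positive RHS coefficients), sorted:
{ [2:] ×2,  [2:1] ×5,  [2:2] ×2 }


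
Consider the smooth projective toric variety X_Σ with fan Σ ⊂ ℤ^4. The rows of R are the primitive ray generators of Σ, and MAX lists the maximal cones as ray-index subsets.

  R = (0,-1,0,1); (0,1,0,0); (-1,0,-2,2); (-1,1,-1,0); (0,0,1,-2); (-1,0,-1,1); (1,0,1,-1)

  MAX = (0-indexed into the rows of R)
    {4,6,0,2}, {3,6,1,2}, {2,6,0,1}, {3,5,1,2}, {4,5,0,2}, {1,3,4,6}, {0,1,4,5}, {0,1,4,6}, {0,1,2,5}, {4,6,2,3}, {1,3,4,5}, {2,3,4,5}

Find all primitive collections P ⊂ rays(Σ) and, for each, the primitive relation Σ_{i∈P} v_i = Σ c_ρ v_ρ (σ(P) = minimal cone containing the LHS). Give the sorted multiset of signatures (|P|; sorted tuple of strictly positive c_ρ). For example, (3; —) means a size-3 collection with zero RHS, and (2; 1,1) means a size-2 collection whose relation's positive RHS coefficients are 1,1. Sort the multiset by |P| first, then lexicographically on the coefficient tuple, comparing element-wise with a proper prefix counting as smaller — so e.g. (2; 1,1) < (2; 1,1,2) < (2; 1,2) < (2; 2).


The 3 primitive collections of Σ (r=7, n=4):

  P = {5,6}:  v_{5} + v_{6} = 0 ; sig = (2; —)
  P = {0,3}:  v_{0} + v_{3} = v_{5} ; sig = (2; 1)
  P = {1,2,4}:  v_{1} + v_{2} + v_{4} = v_{3} ; sig = (3; 1)

Hence PRS(X_Σ) =
    |P|=2: 2 collections, coeffs (), (1)
    |P|=3: 1 collection, coeffs (1)


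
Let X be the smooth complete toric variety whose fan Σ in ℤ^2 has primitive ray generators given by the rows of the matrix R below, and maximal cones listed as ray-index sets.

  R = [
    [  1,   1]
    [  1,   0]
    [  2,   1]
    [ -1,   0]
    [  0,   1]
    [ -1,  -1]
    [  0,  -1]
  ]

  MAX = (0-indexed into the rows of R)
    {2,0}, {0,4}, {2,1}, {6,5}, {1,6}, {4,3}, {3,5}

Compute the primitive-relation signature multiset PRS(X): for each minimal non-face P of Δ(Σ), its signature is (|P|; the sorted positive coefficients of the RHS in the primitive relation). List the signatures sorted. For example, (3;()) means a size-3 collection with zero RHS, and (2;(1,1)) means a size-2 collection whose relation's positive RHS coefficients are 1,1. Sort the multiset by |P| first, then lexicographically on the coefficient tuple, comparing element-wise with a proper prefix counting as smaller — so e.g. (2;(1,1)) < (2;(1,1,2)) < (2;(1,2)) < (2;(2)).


Minimal non-faces — 14 found among 7 rays, 7 max cones:

  • {0,5}:  v_{0} + v_{5} = 0  ⟹  sig = (2;())
  • {1,3}:  v_{1} + v_{3} = 0  ⟹  sig = (2;())
  • {4,6}:  v_{4} + v_{6} = 0  ⟹  sig = (2;())
  • {0,1}:  v_{0} + v_{1} = v_{2}  ⟹  sig = (2;(1))
  • {0,3}:  v_{0} + v_{3} = v_{4}  ⟹  sig = (2;(1))
  • {0,6}:  v_{0} + v_{6} = v_{1}  ⟹  sig = (2;(1))
  • {1,4}:  v_{1} + v_{4} = v_{0}  ⟹  sig = (2;(1))
  • {1,5}:  v_{1} + v_{5} = v_{6}  ⟹  sig = (2;(1))
  • {2,3}:  v_{2} + v_{3} = v_{0}  ⟹  sig = (2;(1))
  • {2,5}:  v_{2} + v_{5} = v_{1}  ⟹  sig = (2;(1))
  • {3,6}:  v_{3} + v_{6} = v_{5}  ⟹  sig = (2;(1))
  • {4,5}:  v_{4} + v_{5} = v_{3}  ⟹  sig = (2;(1))
  • {2,4}:  v_{2} + v_{4} = 2·v_{0}  ⟹  sig = (2;(2))
  • {2,6}:  v_{2} + v_{6} = 2·v_{1}  ⟹  sig = (2;(2))

so the primitive-relation signature multiset is
    (2;())
    (2;())
    (2;())
    (2;(1))
    (2;(1))
    (2;(1))
    (2;(1))
    (2;(1))
    (2;(1))
    (2;(1))
    (2;(1))
    (2;(1))
    (2;(2))
    (2;(2))


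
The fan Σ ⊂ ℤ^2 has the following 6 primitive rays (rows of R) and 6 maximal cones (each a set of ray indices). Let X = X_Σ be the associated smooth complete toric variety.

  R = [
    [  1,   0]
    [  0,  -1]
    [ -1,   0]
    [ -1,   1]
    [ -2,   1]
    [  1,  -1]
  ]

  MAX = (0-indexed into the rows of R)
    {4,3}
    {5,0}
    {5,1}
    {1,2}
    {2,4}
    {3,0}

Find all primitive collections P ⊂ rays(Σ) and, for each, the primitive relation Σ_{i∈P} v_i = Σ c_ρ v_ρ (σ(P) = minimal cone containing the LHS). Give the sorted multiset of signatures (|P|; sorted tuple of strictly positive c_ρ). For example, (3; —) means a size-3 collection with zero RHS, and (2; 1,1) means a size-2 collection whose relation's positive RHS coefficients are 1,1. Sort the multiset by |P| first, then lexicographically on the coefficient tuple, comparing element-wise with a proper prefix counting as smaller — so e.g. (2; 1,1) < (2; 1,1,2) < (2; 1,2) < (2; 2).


The 9 primitive collections of Σ (r=6, n=2):

  • {0,2}:  v_{0} + v_{2} = 0  ⇒ sig = (2; —)
  • {3,5}:  v_{3} + v_{5} = 0  ⇒ sig = (2; —)
  • {0,1}:  v_{0} + v_{1} = v_{5}  ⇒ sig = (2; 1)
  • {0,4}:  v_{0} + v_{4} = v_{3}  ⇒ sig = (2; 1)
  • {1,3}:  v_{1} + v_{3} = v_{2}  ⇒ sig = (2; 1)
  • {2,3}:  v_{2} + v_{3} = v_{4}  ⇒ sig = (2; 1)
  • {2,5}:  v_{2} + v_{5} = v_{1}  ⇒ sig = (2; 1)
  • {4,5}:  v_{4} + v_{5} = v_{2}  ⇒ sig = (2; 1)
  • {1,4}:  v_{1} + v_{4} = 2·v_{2}  ⇒ sig = (2; 2)

Signatures (|P|; sorted positive RHS coefficients), sorted:
    |P|=2: 9 collections, coeffs (), (), (1), (1), (1), (1), (1), (1), (2)


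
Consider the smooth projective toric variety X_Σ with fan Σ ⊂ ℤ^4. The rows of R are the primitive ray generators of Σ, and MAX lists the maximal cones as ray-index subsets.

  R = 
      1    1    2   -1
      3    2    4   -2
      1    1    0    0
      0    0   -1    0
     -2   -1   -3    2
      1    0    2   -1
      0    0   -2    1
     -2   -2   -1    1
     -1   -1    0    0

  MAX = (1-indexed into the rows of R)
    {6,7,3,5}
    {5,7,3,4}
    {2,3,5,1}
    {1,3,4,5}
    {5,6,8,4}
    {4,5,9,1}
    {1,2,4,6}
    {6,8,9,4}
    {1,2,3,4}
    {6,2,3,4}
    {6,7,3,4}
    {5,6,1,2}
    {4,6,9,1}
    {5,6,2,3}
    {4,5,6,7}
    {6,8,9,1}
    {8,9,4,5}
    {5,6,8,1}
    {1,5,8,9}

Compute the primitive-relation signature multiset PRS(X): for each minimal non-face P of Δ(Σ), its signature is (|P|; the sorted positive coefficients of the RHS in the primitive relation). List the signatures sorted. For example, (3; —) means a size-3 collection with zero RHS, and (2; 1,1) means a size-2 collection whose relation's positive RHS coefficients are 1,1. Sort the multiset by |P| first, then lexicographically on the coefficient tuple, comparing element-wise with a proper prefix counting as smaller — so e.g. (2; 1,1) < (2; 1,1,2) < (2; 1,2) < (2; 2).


14 collections generate NE(X_Σ); each relation:

  • {3,9}:  v_{3} + v_{9} = 0  ⇒ sig = (2; —)
  • {1,7}:  v_{1} + v_{7} = v_{3}  ⇒ sig = (2; 1)
  • {2,9}:  v_{2} + v_{9} = v_{1} + v_{6}  ⇒ sig = (2; 1,1)
  • {3,8}:  v_{3} + v_{8} = v_{5} + v_{6}  ⇒ sig = (2; 1,1)
  • {7,9}:  v_{7} + v_{9} = v_{4} + v_{5} + v_{6}  ⇒ sig = (2; 1,1,1)
  • {2,8}:  v_{2} + v_{8} = v_{1} + v_{5} + 2·v_{6}  ⇒ sig = (2; 1,1,2)
  • {2,7}:  v_{2} + v_{7} = 2·v_{3} + v_{6}  ⇒ sig = (2; 1,2)
  • {7,8}:  v_{7} + v_{8} = v_{4} + 2·v_{5} + 2·v_{6}  ⇒ sig = (2; 1,2,2)
  • {1,3,6}:  v_{1} + v_{3} + v_{6} = v_{2}  ⇒ sig = (3; 1)
  • {1,4,8}:  v_{1} + v_{4} + v_{8} = v_{9}  ⇒ sig = (3; 1)
  • {2,4,5}:  v_{2} + v_{4} + v_{5} = v_{3}  ⇒ sig = (3; 1)
  • {5,6,9}:  v_{5} + v_{6} + v_{9} = v_{8}  ⇒ sig = (3; 1)
  • {1,4,5,6}:  v_{1} + v_{4} + v_{5} + v_{6} = 0  ⇒ sig = (4; —)
  • {3,4,5,6}:  v_{3} + v_{4} + v_{5} + v_{6} = v_{7}  ⇒ sig = (4; 1)

Sorted signature multiset PRS(X):
{ (2; —),  (2; 1),  (2; 1,1) ×2,  (2; 1,1,1),  (2; 1,1,2),  (2; 1,2),  (2; 1,2,2),  (3; 1) ×4,  (4; —),  (4; 1) }


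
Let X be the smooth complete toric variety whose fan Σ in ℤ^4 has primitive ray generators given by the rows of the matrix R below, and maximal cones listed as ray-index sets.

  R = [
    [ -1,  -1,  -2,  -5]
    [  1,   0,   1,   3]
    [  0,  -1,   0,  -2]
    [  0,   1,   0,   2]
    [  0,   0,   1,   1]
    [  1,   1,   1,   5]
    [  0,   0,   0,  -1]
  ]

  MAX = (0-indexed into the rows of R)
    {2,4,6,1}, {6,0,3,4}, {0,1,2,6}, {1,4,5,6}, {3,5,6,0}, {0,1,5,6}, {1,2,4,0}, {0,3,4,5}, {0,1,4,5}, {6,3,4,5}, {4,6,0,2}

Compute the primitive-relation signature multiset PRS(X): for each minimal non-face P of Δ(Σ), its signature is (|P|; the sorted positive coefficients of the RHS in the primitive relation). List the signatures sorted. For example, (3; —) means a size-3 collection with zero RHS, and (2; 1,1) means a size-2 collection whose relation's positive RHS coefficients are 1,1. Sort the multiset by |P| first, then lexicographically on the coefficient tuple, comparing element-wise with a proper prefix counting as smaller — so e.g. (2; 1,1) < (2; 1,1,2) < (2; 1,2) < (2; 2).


|primitive collections| = 5. Relations:

  P = {2,3}:  v_{2} + v_{3} = 0  →  sig = (2; —)
  P = {1,3}:  v_{1} + v_{3} = v_{5}  →  sig = (2; 1)
  P = {2,5}:  v_{2} + v_{5} = v_{1}  →  sig = (2; 1)
  P = {0,4,5,6}:  v_{0} + v_{4} + v_{5} + v_{6} = 0  →  sig = (4; —)
  P = {0,1,4,6}:  v_{0} + v_{1} + v_{4} + v_{6} = v_{2}  →  sig = (4; 1)

so the primitive-relation signature multiset is
[(2; —), (2; 1), (2; 1), (4; —), (4; 1)]


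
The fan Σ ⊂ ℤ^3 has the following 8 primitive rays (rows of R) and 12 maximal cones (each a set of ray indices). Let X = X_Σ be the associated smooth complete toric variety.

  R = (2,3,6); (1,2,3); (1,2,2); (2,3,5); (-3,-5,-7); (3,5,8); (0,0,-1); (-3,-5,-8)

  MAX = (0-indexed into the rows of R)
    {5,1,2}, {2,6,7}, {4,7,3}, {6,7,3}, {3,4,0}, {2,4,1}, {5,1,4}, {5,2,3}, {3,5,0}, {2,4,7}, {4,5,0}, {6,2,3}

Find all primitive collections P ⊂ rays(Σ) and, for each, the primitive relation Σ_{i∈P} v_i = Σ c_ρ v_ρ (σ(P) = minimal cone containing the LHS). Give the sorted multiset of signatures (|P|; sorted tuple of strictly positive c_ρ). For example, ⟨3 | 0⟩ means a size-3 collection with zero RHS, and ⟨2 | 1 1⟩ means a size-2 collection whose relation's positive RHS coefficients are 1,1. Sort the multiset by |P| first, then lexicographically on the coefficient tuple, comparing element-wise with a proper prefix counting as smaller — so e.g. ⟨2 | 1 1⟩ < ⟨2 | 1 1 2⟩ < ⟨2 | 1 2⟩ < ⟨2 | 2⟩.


The 14 primitive collections of Σ (r=8, n=3):

  • {5,7}:  v_{5} + v_{7} = 0 ; sig = ⟨2 | 0⟩
  • {0,2}:  v_{0} + v_{2} = v_{5} ; sig = ⟨2 | 1⟩
  • {0,6}:  v_{0} + v_{6} = v_{3} ; sig = ⟨2 | 1⟩
  • {1,3}:  v_{1} + v_{3} = v_{5} ; sig = ⟨2 | 1⟩
  • {1,6}:  v_{1} + v_{6} = v_{2} ; sig = ⟨2 | 1⟩
  • {4,6}:  v_{4} + v_{6} = v_{7} ; sig = ⟨2 | 1⟩
  • {0,7}:  v_{0} + v_{7} = v_{3} + v_{4} ; sig = ⟨2 | 1 1⟩
  • {1,7}:  v_{1} + v_{7} = v_{2} + v_{4} ; sig = ⟨2 | 1 1⟩
  • {5,6}:  v_{5} + v_{6} = v_{2} + v_{3} ; sig = ⟨2 | 1 1⟩
  • {0,1}:  v_{0} + v_{1} = v_{4} + 2·v_{5} ; sig = ⟨2 | 1 2⟩
  • {2,3,4}:  v_{2} + v_{3} + v_{4} = 0 ; sig = ⟨3 | 0⟩
  • {2,3,7}:  v_{2} + v_{3} + v_{7} = v_{6} ; sig = ⟨3 | 1⟩
  • {2,4,5}:  v_{2} + v_{4} + v_{5} = v_{1} ; sig = ⟨3 | 1⟩
  • {3,4,5}:  v_{3} + v_{4} + v_{5} = v_{0} ; sig = ⟨3 | 1⟩

Signatures (|P|; sorted positive RHS coefficients), sorted:
    ⟨2 | 0⟩
    ⟨2 | 1⟩
    ⟨2 | 1⟩
    ⟨2 | 1⟩
    ⟨2 | 1⟩
    ⟨2 | 1⟩
    ⟨2 | 1 1⟩
    ⟨2 | 1 1⟩
    ⟨2 | 1 1⟩
    ⟨2 | 1 2⟩
    ⟨3 | 0⟩
    ⟨3 | 1⟩
    ⟨3 | 1⟩
    ⟨3 | 1⟩


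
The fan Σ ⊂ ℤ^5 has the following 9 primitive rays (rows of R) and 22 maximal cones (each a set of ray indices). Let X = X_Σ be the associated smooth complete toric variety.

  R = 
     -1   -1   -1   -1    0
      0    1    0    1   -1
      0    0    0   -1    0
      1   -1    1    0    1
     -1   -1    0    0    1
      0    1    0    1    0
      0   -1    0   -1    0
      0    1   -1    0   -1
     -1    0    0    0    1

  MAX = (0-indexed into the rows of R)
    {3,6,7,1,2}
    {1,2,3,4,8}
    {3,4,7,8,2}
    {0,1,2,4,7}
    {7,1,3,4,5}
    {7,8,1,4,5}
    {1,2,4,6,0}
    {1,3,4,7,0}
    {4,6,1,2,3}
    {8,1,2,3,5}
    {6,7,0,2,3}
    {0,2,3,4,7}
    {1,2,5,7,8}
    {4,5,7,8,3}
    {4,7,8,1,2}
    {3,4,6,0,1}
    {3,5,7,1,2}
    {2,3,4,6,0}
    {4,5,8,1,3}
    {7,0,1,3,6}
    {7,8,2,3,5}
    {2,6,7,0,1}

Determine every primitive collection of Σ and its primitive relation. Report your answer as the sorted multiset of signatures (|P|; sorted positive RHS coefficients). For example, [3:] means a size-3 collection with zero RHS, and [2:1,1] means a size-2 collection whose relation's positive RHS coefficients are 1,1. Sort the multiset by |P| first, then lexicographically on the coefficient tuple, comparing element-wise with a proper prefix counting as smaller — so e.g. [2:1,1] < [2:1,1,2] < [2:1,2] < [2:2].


Minimal non-faces — 9 found among 9 rays, 22 max cones:

  {5,6}:  v_{5} + v_{6} = 0 — sig = [2:]
  {0,5}:  v_{0} + v_{5} = v_{4} + v_{7} — sig = [2:1,1]
  {6,8}:  v_{6} + v_{8} = v_{2} + v_{4} — sig = [2:1,1]
  {0,8}:  v_{0} + v_{8} = v_{2} + 2·v_{4} + v_{7} — sig = [2:1,1,2]
  {2,4,5}:  v_{2} + v_{4} + v_{5} = v_{8} — sig = [3:1]
  {4,6,7}:  v_{4} + v_{6} + v_{7} = v_{0} — sig = [3:1]
  {0,1,2,3}:  v_{0} + v_{1} + v_{2} + v_{3} = v_{6} — sig = [4:1]
  {1,3,7,8}:  v_{1} + v_{3} + v_{7} + v_{8} = v_{5} — sig = [4:1]
  {1,2,3,4,7}:  v_{1} + v_{2} + v_{3} + v_{4} + v_{7} = 0 — sig = [5:]

so the primitive-relation signature multiset is
    |P|=2: 4 collections, coeffs (), (1,1), (1,1), (1,1,2)
    |P|=3: 2 collections, coeffs (1), (1)
    |P|=4: 2 collections, coeffs (1), (1)
    |P|=5: 1 collection, coeffs ()


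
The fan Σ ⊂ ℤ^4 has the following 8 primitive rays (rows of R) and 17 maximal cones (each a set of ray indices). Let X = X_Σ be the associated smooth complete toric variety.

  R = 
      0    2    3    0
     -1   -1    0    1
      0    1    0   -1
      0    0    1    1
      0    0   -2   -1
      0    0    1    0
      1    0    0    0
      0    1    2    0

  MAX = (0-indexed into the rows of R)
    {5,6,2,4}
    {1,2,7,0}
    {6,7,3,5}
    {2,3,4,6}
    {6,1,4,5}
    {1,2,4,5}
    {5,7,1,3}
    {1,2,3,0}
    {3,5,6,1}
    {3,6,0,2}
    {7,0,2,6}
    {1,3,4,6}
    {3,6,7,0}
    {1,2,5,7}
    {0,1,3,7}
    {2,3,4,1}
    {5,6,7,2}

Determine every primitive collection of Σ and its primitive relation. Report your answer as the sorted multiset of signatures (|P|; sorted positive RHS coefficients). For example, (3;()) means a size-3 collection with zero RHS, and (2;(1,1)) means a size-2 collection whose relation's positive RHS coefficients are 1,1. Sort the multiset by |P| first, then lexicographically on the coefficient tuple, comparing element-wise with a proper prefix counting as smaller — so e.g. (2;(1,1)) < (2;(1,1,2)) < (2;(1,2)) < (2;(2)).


Σ has 9 primitive collections:

  • {4,7}:  v_{4} + v_{7} = v_{2}  ⇒ sig = (2;(1))
  • {0,4}:  v_{0} + v_{4} = 2·v_{2} + v_{3}  ⇒ sig = (2;(1,2))
  • {0,5}:  v_{0} + v_{5} = 2·v_{7}  ⇒ sig = (2;(2))
  • {1,2,6}:  v_{1} + v_{2} + v_{6} = 0  ⇒ sig = (3;())
  • {3,4,5}:  v_{3} + v_{4} + v_{5} = 0  ⇒ sig = (3;())
  • {2,3,5}:  v_{2} + v_{3} + v_{5} = v_{7}  ⇒ sig = (3;(1))
  • {2,3,7}:  v_{2} + v_{3} + v_{7} = v_{0}  ⇒ sig = (3;(1))
  • {0,1,6}:  v_{0} + v_{1} + v_{6} = v_{3} + v_{7}  ⇒ sig = (3;(1,1))
  • {1,6,7}:  v_{1} + v_{6} + v_{7} = v_{3} + v_{5}  ⇒ sig = (3;(1,1))

so the primitive-relation signature multiset is
{ (2;(1)),  (2;(1,2)),  (2;(2)),  (3;()) ×2,  (3;(1)) ×2,  (3;(1,1)) ×2 }
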